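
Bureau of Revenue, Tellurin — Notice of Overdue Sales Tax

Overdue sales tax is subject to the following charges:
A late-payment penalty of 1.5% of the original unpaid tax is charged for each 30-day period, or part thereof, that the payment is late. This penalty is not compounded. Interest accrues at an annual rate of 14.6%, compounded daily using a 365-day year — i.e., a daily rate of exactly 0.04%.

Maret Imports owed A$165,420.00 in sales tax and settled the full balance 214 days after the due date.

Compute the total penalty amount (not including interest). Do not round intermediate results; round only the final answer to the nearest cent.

A$19,850.40

Penalty periods: ⌈214/30⌉ = 8; penalty = 8 × 1.5% × A$165,420.00 = A$19,850.40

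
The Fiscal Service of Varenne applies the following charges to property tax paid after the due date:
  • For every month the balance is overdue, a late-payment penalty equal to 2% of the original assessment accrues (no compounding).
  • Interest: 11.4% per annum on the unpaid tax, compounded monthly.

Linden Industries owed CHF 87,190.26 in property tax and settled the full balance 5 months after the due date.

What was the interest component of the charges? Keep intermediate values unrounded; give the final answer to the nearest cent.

Interest (11.4%/yr ÷ 12 = 0.95%/month): CHF 87,190.26 × ((1 + 0.0095)^5 − 1) = CHF 4,220.9777…

CHF 4,220.98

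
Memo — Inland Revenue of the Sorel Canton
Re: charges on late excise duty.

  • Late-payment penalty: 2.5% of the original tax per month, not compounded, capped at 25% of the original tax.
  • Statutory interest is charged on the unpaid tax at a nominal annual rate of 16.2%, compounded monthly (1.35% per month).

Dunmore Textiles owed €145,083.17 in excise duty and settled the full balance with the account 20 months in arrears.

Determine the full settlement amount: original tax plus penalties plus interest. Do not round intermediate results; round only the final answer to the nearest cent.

€225,981.61

Penalty (uncapped): 20 × 2.5% × €145,083.17 = €72,541.59…; cap = 25% × €145,083.17 = €36,270.79… → penalty = €36,270.79…
Interest: €145,083.17 × ((1 + 0.0135)^20 − 1) = €145,083.17 × 0.3076004… = €44,627.6480…
Total = €145,083.17 + €36,270.7925 + €44,627.6480… = €225,981.61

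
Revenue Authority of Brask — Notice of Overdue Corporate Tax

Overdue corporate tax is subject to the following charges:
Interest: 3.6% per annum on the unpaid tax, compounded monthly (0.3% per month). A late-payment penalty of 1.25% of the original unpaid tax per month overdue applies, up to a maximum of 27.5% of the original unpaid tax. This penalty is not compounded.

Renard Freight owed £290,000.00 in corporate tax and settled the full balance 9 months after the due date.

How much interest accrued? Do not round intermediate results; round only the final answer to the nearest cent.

£7,924.62

Interest: £290,000.00 × ((1 + 0.003)^9 − 1) = £290,000.00 × 0.0273263… = £7,924.6207…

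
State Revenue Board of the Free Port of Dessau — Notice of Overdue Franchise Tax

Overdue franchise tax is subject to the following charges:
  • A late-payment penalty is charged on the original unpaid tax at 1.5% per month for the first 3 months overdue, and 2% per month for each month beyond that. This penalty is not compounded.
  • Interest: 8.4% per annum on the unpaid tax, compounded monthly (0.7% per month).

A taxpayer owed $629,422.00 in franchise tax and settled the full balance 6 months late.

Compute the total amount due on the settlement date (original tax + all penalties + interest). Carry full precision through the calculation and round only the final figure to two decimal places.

Penalty, months 1–3: 3 × 1.5% × $629,422.00 = $28,323.99
Penalty, months 4–6: 3 × 2% × $629,422.00 = $37,765.32
Interest: $629,422.00 × ((1 + 0.007)^6 − 1) = $629,422.00 × 0.0427419… = $26,902.6897…
Total = $629,422.00 + $66,089.3100 + $26,902.6897… = $722,414.00

$722,414.00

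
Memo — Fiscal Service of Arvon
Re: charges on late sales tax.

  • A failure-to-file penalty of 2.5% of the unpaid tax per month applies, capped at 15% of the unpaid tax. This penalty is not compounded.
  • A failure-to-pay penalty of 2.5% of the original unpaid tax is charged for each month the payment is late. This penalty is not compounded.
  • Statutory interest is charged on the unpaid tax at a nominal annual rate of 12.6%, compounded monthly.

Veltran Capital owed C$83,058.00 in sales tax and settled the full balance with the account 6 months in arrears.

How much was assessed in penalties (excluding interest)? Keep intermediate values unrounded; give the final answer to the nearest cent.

Failure-to-file: 6 × 2.5% × C$83,058.00 = C$12,458.70, capped at 15% × C$83,058.00 = C$12,458.70
Failure-to-pay penalty = 2.5% × C$83,058.00 × 6 mo = C$12,458.70
Total penalty = C$12,458.70 + C$12,458.70 = C$24,917.40

C$24,917.40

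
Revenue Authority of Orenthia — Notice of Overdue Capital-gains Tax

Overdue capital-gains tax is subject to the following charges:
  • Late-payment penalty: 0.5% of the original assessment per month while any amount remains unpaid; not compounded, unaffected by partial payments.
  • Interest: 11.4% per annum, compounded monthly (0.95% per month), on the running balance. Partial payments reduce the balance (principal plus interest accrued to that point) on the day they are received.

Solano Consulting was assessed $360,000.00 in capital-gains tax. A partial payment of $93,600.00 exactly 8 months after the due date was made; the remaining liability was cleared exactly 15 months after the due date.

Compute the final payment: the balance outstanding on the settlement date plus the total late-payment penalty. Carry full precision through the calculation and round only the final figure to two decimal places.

Balance at month 8: $360,000.0000 × (1 + 0.0095)^8 = $388,287.2115…
After $93,600.00 payment: $388,287.2115… − $93,600.00 = $294,687.2115…
Balance at month 15: $294,687.2115… × (1 + 0.0095)^7 = $314,851.3445…
Penalty: 15 × 0.5% × $360,000.00 = $27,000.00
Final settlement = outstanding balance + penalty = $314,851.3445… + $27,000.00 = $341,851.34

$341,851.34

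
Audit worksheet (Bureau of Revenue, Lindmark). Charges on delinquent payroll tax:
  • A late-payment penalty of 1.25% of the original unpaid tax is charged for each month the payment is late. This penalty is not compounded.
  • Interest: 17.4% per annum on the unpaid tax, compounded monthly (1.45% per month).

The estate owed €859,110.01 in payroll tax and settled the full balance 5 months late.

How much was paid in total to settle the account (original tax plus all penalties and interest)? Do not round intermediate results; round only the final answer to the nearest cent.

Late-payment penalty: 5 × 1.25% × €859,110.01 = €53,694.38…
Interest: €859,110.01 × ((1 + 0.0145)^5 − 1) = €859,110.01 × 0.0746332… = €64,118.1360…
Total = €859,110.01 + €53,694.3756… + €64,118.1360… = €976,922.52

€976,922.52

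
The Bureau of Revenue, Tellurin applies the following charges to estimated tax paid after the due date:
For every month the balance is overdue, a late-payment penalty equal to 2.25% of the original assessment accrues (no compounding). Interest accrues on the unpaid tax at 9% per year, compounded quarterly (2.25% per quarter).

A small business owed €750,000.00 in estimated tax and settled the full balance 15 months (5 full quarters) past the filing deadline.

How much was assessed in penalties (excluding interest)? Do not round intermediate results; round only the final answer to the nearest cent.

€253,125.00

Late-payment penalty: 15 × 2.25% × €750,000.00 = €253,125.00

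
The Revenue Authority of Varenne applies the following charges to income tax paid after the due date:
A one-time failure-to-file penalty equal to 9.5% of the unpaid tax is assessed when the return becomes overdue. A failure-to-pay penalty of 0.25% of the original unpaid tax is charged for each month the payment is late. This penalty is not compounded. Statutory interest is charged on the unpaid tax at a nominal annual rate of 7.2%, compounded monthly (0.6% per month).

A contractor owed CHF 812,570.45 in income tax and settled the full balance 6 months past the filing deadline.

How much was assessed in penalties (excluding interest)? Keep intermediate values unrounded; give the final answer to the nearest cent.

Failure-to-file penalty: 9.5% × CHF 812,570.45 = CHF 77,194.19…
Failure-to-pay penalty: 6 × 0.25% × CHF 812,570.45 = CHF 12,188.56…
Total penalty = CHF 77,194.19… + CHF 12,188.56… = CHF 89,382.75

CHF 89,382.75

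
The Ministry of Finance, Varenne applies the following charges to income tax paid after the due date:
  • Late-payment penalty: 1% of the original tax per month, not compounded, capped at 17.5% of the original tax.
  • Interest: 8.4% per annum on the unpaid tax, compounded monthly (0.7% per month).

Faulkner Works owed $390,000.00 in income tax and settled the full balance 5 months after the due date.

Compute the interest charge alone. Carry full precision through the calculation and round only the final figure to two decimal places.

Interest: $390,000.00 × ((1 + 0.007)^5 − 1) = $390,000.00 × 0.0354934… = $13,842.4424…

$13,842.44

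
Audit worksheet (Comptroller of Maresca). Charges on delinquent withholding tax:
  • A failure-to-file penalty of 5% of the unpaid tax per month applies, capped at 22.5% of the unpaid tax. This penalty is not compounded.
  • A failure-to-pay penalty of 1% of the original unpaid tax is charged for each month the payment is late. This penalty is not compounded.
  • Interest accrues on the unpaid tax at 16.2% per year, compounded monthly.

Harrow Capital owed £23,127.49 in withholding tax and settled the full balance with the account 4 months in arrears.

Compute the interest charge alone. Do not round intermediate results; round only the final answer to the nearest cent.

£1,274.40

Interest (16.2%/yr ÷ 12 = 1.35%/month): £23,127.49 × ((1 + 0.0135)^4 − 1) = £1,274.4027…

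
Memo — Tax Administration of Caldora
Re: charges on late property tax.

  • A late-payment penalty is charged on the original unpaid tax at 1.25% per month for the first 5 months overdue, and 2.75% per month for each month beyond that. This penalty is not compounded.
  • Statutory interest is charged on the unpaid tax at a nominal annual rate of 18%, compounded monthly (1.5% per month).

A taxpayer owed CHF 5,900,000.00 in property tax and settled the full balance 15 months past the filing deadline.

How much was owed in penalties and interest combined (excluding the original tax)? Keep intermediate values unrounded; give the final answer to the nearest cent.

Penalty, months 1–5: 5 × 1.25% × CHF 5,900,000.00 = CHF 368,750.00
Penalty, months 6–15: 10 × 2.75% × CHF 5,900,000.00 = CHF 1,622,500.00
Interest: CHF 5,900,000.00 × ((1 + 0.015)^15 − 1) = CHF 5,900,000.00 × 0.2502321… = CHF 1,476,369.1933…
Penalties + interest = CHF 1,991,250.0000 + CHF 1,476,369.1933… = CHF 3,467,619.19

CHF 3,467,619.19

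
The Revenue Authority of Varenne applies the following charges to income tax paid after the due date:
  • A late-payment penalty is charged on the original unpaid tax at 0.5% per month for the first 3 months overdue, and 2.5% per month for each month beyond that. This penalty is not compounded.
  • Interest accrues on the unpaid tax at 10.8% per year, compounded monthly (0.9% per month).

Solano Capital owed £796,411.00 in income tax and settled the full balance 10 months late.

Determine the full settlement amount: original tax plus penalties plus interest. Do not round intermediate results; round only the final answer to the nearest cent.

£1,022,379.78

Penalty, months 1–3: 3 × 0.5% × £796,411.00 = £11,946.17…
Penalty, months 4–10: 7 × 2.5% × £796,411.00 = £139,371.93…
Interest: £796,411.00 × ((1 + 0.009)^10 − 1) = £796,411.00 × 0.0937339… = £74,650.6874…
Total = £796,411.00 + £151,318.0900 + £74,650.6874… = £1,022,379.78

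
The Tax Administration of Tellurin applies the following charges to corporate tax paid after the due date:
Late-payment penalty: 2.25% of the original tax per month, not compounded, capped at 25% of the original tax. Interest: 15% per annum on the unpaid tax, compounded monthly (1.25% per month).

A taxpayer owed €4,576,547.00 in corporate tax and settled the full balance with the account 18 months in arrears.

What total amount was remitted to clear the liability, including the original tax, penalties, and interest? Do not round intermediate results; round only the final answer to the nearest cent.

Penalty (uncapped): 18 × 2.25% × €4,576,547.00 = €1,853,501.54…; cap = 25% × €4,576,547.00 = €1,144,136.75 → penalty = €1,144,136.75
Interest: €4,576,547.00 × ((1 + 0.0125)^18 − 1) = €4,576,547.00 × 0.2505774… = €1,146,779.2214…
Total = €4,576,547.00 + €1,144,136.7500 + €1,146,779.2214… = €6,867,462.97

€6,867,462.97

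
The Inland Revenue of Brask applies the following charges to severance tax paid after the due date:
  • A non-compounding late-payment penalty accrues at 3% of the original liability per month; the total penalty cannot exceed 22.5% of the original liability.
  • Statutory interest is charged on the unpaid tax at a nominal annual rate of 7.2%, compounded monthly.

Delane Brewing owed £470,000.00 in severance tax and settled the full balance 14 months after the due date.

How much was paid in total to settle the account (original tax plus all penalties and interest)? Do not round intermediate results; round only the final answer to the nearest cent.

Penalty (uncapped): 14 × 3% × £470,000.00 = £197,400.00; cap = 22.5% × £470,000.00 = £105,750.00 → penalty = £105,750.00
Interest (7.2%/yr ÷ 12 = 0.6%/month): £470,000.00 × ((1 + 0.006)^14 − 1) = £41,057.2904…
Total = £470,000.00 + £105,750.0000 + £41,057.2904… = £616,807.29

£616,807.29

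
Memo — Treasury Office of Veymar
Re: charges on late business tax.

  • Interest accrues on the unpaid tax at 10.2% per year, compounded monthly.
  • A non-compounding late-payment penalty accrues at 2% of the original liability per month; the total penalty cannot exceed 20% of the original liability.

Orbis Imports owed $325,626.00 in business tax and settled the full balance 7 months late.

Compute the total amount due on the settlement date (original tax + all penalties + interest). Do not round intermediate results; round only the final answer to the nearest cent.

Penalty: 7 × 2% × $325,626.00 = $45,587.64 (below the 20% cap of $65,125.20)
Interest (10.2%/yr ÷ 12 = 0.85%/month): $325,626.00 × ((1 + 0.0085)^7 − 1) = $19,875.8620…
Total = $325,626.00 + $45,587.6400 + $19,875.8620… = $391,089.50

$391,089.50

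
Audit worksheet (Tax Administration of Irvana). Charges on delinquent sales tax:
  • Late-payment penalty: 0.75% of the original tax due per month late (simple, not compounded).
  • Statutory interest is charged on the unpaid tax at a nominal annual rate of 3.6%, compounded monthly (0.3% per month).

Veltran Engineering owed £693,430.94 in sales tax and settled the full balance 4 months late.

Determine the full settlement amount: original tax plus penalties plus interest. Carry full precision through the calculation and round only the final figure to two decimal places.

Late-payment penalty: 4 × 0.75% × £693,430.94 = £20,802.93…
Interest: £693,430.94 × ((1 + 0.003)^4 − 1) = £693,430.94 × 0.0120541… = £8,358.6915…
Total = £693,430.94 + £20,802.9282 + £8,358.6915… = £722,592.56

£722,592.56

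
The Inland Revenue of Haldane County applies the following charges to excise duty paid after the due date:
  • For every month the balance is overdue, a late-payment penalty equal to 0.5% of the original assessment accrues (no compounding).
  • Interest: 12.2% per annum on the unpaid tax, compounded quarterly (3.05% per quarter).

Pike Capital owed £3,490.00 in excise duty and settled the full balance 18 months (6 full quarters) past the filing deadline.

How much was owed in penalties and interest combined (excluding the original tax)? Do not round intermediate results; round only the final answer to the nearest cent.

Late-payment penalty = 0.5% × £3,490.00 × 18 mo = £314.10
Interest: £3,490.00 × ((1 + 0.0305)^6 − 1) = £3,490.00 × 0.1975343… = £689.3949…
Penalties + interest = £314.1000 + £689.3949… = £1,003.49

£1,003.49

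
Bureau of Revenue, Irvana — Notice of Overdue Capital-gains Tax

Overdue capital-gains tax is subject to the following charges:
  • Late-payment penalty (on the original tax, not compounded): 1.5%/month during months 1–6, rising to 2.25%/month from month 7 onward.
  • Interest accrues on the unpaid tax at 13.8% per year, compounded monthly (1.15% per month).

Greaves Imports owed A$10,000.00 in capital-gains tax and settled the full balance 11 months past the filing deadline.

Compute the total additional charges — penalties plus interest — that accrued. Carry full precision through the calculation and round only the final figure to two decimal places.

Penalty, months 1–6: 6 × 1.5% × A$10,000.00 = A$900.00
Penalty, months 7–11: 5 × 2.25% × A$10,000.00 = A$1,125.00
Interest: A$10,000.00 × ((1 + 0.0115)^11 − 1) = A$10,000.00 × 0.1340306… = A$1,340.3056…
Penalties + interest = A$2,025.0000 + A$1,340.3056… = A$3,365.31

A$3,365.31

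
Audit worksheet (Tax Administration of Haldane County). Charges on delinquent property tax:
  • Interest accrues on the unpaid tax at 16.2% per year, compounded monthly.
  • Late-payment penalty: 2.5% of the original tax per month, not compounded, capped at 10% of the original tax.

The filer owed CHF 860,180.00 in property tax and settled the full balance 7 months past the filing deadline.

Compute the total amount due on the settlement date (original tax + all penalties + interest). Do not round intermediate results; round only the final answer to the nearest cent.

Penalty (uncapped): 7 × 2.5% × CHF 860,180.00 = CHF 150,531.50; cap = 10% × CHF 860,180.00 = CHF 86,018.00 → penalty = CHF 86,018.00
Interest (16.2%/yr ÷ 12 = 1.35%/month): CHF 860,180.00 × ((1 + 0.0135)^7 − 1) = CHF 84,654.2148…
Total = CHF 860,180.00 + CHF 86,018.0000 + CHF 84,654.2148… = CHF 1,030,852.21

CHF 1,030,852.21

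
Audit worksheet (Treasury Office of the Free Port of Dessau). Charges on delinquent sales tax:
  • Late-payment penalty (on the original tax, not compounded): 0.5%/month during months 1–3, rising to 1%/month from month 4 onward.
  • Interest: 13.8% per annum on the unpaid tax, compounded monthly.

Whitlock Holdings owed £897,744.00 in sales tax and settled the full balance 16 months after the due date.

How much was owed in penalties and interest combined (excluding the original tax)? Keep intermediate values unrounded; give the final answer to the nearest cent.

Penalty, months 1–3: 3 × 0.5% × £897,744.00 = £13,466.16
Penalty, months 4–16: 13 × 1% × £897,744.00 = £116,706.72
Interest (13.8%/yr ÷ 12 = 1.15%/month): £897,744.00 × ((1 + 0.0115)^16 − 1) = £180,226.0754…
Penalties + interest = £130,172.8800 + £180,226.0754… = £310,398.96

£310,398.96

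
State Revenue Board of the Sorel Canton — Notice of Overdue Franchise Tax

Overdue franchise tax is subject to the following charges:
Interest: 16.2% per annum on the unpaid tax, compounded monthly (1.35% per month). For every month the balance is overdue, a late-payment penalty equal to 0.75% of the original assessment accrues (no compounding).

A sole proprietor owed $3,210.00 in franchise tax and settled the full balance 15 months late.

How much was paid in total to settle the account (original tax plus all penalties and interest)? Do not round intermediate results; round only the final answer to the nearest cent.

$4,286.32

Late-payment penalty = 0.75% × $3,210.00 × 15 mo = $361.13…
Interest: $3,210.00 × ((1 + 0.0135)^15 − 1) = $3,210.00 × 0.2228024… = $715.1958…
Total = $3,210.00 + $361.1250 + $715.1958… = $4,286.32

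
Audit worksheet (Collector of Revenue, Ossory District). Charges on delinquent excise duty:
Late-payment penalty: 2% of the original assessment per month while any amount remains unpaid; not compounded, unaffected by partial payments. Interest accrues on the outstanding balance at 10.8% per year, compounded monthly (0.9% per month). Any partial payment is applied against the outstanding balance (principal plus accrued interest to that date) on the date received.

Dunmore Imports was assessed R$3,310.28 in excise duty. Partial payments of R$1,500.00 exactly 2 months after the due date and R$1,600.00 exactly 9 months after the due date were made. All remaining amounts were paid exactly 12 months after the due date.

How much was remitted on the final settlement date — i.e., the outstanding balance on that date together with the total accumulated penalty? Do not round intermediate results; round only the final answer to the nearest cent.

R$1,196.31

Balance at month 2: R$3,310.2800 × (1 + 0.009)^2 = R$3,370.1332…
After R$1,500.00 payment: R$3,370.1332… − R$1,500.00 = R$1,870.1332…
Balance at month 9: R$1,870.1332… × (1 + 0.009)^7 = R$1,991.1808…
After R$1,600.00 payment: R$1,991.1808… − R$1,600.00 = R$391.1808…
Balance at month 12: R$391.1808… × (1 + 0.009)^3 = R$401.8380…
Penalty: 12 × 2% × R$3,310.28 = R$794.47…
Final settlement = outstanding balance + penalty = R$401.8380… + R$794.47… = R$1,196.31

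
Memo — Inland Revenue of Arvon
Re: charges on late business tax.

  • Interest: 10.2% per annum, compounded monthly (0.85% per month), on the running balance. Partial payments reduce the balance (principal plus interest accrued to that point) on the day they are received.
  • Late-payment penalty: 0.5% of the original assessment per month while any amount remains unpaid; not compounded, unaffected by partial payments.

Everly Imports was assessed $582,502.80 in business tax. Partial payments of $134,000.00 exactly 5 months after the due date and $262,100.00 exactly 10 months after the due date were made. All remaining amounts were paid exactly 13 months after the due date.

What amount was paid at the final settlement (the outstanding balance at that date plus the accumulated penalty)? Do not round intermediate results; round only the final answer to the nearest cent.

Balance at month 5: $582,502.8000 × (1 + 0.0085)^5 = $607,683.6198…
After $134,000.00 payment: $607,683.6198… − $134,000.00 = $473,683.6198…
Balance at month 10: $473,683.6198… × (1 + 0.0085)^5 = $494,160.3314…
After $262,100.00 payment: $494,160.3314… − $262,100.00 = $232,060.3314…
Balance at month 13: $232,060.3314… × (1 + 0.0085)^3 = $238,028.3115…
Penalty: 13 × 0.5% × $582,502.80 = $37,862.68…
Final settlement = outstanding balance + penalty = $238,028.3115… + $37,862.68… = $275,890.99

$275,890.99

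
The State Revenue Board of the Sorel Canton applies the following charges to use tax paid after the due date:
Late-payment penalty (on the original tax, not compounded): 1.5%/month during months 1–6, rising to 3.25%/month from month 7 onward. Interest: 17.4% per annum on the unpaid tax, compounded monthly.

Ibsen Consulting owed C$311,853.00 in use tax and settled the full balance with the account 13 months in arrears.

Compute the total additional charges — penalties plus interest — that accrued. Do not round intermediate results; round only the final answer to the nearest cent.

C$163,193.88

Penalty, months 1–6: 6 × 1.5% × C$311,853.00 = C$28,066.77
Penalty, months 7–13: 7 × 3.25% × C$311,853.00 = C$70,946.56…
Interest (17.4%/yr ÷ 12 = 1.45%/month): C$311,853.00 × ((1 + 0.0145)^13 − 1) = C$64,180.5494…
Penalties + interest = C$99,013.3275 + C$64,180.5494… = C$163,193.88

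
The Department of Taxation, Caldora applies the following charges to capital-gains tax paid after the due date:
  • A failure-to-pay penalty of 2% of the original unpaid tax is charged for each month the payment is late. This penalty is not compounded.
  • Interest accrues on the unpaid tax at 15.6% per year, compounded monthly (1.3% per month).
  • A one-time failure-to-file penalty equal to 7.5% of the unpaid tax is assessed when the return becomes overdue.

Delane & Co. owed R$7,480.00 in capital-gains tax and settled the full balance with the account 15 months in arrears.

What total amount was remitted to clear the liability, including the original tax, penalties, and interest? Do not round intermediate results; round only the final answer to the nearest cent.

Failure-to-file penalty: 7.5% × R$7,480.00 = R$561.00
Failure-to-pay penalty: 15 × 2% × R$7,480.00 = R$2,244.00
Interest: R$7,480.00 × ((1 + 0.013)^15 − 1) = R$7,480.00 × 0.2137848… = R$1,599.1100…
Total = R$7,480.00 + R$2,805.0000 + R$1,599.1100… = R$11,884.11

R$11,884.11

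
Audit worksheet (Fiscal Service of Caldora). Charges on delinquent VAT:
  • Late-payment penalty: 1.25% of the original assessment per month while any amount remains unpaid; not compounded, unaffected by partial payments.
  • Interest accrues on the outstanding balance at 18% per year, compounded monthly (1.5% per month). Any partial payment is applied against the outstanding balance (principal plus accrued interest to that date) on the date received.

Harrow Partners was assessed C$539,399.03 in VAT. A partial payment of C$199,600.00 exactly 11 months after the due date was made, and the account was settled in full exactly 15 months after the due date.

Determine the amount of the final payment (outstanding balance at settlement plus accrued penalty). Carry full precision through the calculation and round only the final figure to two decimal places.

C$563,663.12

Balance at month 11: C$539,399.0300 × (1 + 0.015)^11 = C$635,384.5142…
After C$199,600.00 payment: C$635,384.5142… − C$199,600.00 = C$435,784.5142…
Balance at month 15: C$435,784.5142… × (1 + 0.015)^4 = C$462,525.7993…
Penalty: 15 × 1.25% × C$539,399.03 = C$101,137.32…
Final settlement = outstanding balance + penalty = C$462,525.7993… + C$101,137.32… = C$563,663.12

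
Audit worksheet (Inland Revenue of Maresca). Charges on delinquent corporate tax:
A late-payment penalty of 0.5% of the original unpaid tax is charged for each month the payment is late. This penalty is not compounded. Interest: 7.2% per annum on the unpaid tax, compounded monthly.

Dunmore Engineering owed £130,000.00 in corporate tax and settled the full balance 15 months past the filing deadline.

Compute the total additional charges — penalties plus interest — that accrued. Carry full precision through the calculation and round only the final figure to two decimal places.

£21,954.41

Late-payment penalty = 0.5% × £130,000.00 × 15 mo = £9,750.00
Interest (7.2%/yr ÷ 12 = 0.6%/month): £130,000.00 × ((1 + 0.006)^15 − 1) = £12,204.4094…
Penalties + interest = £9,750.0000 + £12,204.4094… = £21,954.41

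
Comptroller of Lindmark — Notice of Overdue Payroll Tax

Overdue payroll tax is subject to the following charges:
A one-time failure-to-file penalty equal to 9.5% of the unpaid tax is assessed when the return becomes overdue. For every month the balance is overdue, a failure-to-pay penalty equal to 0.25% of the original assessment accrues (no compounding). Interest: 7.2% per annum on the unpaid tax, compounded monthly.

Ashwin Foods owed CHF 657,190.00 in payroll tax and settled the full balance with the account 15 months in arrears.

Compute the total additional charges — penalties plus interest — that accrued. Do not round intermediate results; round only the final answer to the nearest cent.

CHF 148,774.72

Failure-to-file penalty: 9.5% × CHF 657,190.00 = CHF 62,433.05
Failure-to-pay penalty = 0.25% × CHF 657,190.00 × 15 mo = CHF 24,644.63…
Interest (7.2%/yr ÷ 12 = 0.6%/month): CHF 657,190.00 × ((1 + 0.006)^15 − 1) = CHF 61,697.0449…
Penalties + interest = CHF 87,077.6750 + CHF 61,697.0449… = CHF 148,774.72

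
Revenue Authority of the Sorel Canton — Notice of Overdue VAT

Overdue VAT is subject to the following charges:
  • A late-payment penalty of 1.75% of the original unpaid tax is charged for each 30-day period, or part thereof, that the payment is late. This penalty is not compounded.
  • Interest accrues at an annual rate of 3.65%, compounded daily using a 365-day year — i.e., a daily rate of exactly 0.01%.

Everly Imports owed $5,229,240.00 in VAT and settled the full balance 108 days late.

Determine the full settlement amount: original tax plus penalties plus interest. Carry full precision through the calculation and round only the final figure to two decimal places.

Penalty periods: ⌈108/30⌉ = 4; penalty = 4 × 1.75% × $5,229,240.00 = $366,046.80
Interest: $5,229,240.00 × ((1 + 0.0001)^108 − 1) = $5,229,240.00 × 0.01085798… = $56,779.0079…
Total = $5,229,240.00 + $366,046.8000 + $56,779.0079… = $5,652,065.81

$5,652,065.81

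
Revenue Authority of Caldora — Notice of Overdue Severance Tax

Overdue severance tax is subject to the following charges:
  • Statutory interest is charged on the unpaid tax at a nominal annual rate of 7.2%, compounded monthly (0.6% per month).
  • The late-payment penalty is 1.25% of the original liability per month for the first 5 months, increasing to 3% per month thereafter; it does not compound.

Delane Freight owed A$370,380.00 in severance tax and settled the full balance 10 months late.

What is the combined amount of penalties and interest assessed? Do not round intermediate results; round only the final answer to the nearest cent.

Penalty, months 1–5: 5 × 1.25% × A$370,380.00 = A$23,148.75
Penalty, months 6–10: 5 × 3% × A$370,380.00 = A$55,557.00
Interest: A$370,380.00 × ((1 + 0.006)^10 − 1) = A$370,380.00 × 0.0616462… = A$22,832.5174…
Penalties + interest = A$78,705.7500 + A$22,832.5174… = A$101,538.27

A$101,538.27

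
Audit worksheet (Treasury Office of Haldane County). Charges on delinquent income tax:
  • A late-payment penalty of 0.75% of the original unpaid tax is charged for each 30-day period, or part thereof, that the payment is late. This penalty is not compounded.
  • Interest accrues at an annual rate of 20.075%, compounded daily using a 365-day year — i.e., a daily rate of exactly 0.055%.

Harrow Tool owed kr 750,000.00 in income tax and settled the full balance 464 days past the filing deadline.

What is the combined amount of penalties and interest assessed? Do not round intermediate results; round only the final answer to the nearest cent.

kr 307,971.89

Penalty periods: ⌈464/30⌉ = 16; penalty = 16 × 0.75% × kr 750,000.00 = kr 90,000.00
Interest: kr 750,000.00 × ((1 + 0.00055)^464 − 1) = kr 750,000.00 × 0.29062919… = kr 217,971.8945…
Penalties + interest = kr 90,000.0000 + kr 217,971.8945… = kr 307,971.89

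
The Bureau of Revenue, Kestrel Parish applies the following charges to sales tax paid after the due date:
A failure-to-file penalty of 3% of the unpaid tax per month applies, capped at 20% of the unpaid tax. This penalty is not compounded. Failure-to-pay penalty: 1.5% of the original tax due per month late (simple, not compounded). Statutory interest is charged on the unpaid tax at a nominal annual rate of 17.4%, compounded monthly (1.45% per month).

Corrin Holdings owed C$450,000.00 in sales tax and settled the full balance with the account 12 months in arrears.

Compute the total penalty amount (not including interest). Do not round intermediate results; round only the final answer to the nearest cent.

C$171,000.00

Failure-to-file: 12 × 3% × C$450,000.00 = C$162,000.00, capped at 20% × C$450,000.00 = C$90,000.00
Failure-to-pay penalty: 12 × 1.5% × C$450,000.00 = C$81,000.00
Total penalty = C$90,000.00 + C$81,000.00 = C$171,000.00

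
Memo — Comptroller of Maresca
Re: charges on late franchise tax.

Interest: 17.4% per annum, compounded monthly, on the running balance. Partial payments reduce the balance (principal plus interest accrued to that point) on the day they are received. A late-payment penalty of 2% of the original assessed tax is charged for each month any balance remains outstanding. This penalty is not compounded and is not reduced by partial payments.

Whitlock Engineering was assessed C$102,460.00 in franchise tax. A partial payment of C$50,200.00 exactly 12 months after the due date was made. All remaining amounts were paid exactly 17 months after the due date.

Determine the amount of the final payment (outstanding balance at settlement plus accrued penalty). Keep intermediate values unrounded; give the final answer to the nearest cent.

C$111,759.55

Monthly rate = 17.4% ÷ 12 = 1.45%
Balance at month 12: C$102,460.0000 × (1 + 0.0145)^12 = C$121,780.8407…
After C$50,200.00 payment: C$121,780.8407… − C$50,200.00 = C$71,580.8407…
Balance at month 17: C$71,580.8407… × (1 + 0.0145)^5 = C$76,923.1485…
Penalty: 17 × 2% × C$102,460.00 = C$34,836.40
Final settlement = outstanding balance + penalty = C$76,923.1485… + C$34,836.40 = C$111,759.55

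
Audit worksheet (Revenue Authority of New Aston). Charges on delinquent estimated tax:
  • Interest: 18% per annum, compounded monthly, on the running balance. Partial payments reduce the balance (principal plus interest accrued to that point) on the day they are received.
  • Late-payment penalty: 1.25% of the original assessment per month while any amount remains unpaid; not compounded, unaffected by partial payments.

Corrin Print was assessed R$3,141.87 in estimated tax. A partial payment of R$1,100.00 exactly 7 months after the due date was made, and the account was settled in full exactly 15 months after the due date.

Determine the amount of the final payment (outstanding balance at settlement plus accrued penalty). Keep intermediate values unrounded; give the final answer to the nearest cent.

R$3,278.03

Monthly rate = 18% ÷ 12 = 1.5%
Balance at month 7: R$3,141.8700 × (1 + 0.015)^7 = R$3,486.9884…
After R$1,100.00 payment: R$3,486.9884… − R$1,100.00 = R$2,386.9884…
Balance at month 15: R$2,386.9884… × (1 + 0.015)^8 = R$2,688.9248…
Penalty: 15 × 1.25% × R$3,141.87 = R$589.10…
Final settlement = outstanding balance + penalty = R$2,688.9248… + R$589.10… = R$3,278.03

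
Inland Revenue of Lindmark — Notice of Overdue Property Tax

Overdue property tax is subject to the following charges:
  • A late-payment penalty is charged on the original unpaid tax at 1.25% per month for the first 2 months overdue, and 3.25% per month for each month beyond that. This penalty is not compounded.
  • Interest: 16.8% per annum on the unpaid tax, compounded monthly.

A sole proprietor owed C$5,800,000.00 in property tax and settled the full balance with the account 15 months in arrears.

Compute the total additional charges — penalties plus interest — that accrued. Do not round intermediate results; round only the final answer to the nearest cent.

Penalty, months 1–2: 2 × 1.25% × C$5,800,000.00 = C$145,000.00
Penalty, months 3–15: 13 × 3.25% × C$5,800,000.00 = C$2,450,500.00
Interest (16.8%/yr ÷ 12 = 1.4%/month): C$5,800,000.00 × ((1 + 0.014)^15 − 1) = C$1,344,919.1455…
Penalties + interest = C$2,595,500.0000 + C$1,344,919.1455… = C$3,940,419.15

C$3,940,419.15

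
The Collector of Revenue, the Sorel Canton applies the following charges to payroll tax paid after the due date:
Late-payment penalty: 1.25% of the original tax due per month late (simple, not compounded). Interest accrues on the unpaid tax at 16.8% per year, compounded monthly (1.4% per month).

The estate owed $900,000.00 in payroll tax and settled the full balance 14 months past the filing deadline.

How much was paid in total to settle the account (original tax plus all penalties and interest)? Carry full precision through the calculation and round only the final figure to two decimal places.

$1,250,886.93

Late-payment penalty = 1.25% × $900,000.00 × 14 mo = $157,500.00
Interest: $900,000.00 × ((1 + 0.014)^14 − 1) = $900,000.00 × 0.2148744… = $193,386.9331…
Total = $900,000.00 + $157,500.0000 + $193,386.9331… = $1,250,886.93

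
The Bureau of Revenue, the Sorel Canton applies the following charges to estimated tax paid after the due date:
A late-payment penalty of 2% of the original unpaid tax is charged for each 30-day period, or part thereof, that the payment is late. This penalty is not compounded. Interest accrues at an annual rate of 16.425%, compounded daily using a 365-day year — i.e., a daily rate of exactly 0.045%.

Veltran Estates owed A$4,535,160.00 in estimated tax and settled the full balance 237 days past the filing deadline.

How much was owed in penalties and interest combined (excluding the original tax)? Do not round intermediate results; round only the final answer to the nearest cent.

A$1,235,913.22

Penalty periods: ⌈237/30⌉ = 8; penalty = 8 × 2% × A$4,535,160.00 = A$725,625.60
Interest: A$4,535,160.00 × ((1 + 0.00045)^237 − 1) = A$4,535,160.00 × 0.11251811… = A$510,287.6185…
Penalties + interest = A$725,625.6000 + A$510,287.6185… = A$1,235,913.22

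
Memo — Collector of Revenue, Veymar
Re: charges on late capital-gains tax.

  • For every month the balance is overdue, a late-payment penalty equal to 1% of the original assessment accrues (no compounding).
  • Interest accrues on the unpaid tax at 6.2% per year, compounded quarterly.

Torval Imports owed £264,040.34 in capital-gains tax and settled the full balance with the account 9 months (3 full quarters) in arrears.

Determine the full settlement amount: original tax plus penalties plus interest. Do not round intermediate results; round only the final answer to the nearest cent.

Late-payment penalty = 1% × £264,040.34 × 9 mo = £23,763.63…
Interest (6.2%/yr ÷ 4 = 1.55%/quarter): £264,040.34 × ((1 + 0.0155)^3 − 1) = £12,469.1661…
Total = £264,040.34 + £23,763.6306 + £12,469.1661… = £300,273.14

£300,273.14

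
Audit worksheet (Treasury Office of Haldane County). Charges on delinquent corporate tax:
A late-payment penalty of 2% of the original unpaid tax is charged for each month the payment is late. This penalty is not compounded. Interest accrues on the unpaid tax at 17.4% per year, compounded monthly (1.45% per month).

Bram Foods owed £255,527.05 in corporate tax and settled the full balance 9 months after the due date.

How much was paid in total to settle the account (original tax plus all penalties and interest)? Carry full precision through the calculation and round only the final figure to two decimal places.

£336,869.16

Late-payment penalty = 2% × £255,527.05 × 9 mo = £45,994.87…
Interest: £255,527.05 × ((1 + 0.0145)^9 − 1) = £255,527.05 × 0.1383307… = £35,347.2449…
Total = £255,527.05 + £45,994.8690 + £35,347.2449… = £336,869.16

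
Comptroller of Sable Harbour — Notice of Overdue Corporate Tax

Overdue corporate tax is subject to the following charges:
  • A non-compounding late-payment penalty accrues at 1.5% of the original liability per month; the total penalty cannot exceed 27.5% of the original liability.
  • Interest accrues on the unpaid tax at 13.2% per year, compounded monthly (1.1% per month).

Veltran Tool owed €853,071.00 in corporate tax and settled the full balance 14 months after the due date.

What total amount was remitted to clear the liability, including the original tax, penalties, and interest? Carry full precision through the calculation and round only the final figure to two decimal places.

€1,173,408.09

Penalty: 14 × 1.5% × €853,071.00 = €179,144.91 (below the 27.5% cap of €234,594.53…)
Interest: €853,071.00 × ((1 + 0.011)^14 − 1) = €853,071.00 × 0.1655105… = €141,192.1800…
Total = €853,071.00 + €179,144.9100 + €141,192.1800… = €1,173,408.09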